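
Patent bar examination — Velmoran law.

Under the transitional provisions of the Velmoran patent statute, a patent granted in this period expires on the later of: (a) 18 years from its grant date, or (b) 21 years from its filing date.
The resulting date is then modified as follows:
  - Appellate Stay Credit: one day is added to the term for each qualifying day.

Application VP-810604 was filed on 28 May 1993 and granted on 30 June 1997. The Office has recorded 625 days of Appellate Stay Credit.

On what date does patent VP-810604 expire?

March 16, 2017

(a) grant + 18 years → 30 June 2015.
(b) filing + 21 years → 28 May 2014.
Later of the two: 30 June 2015.
Appellate Stay Credit: +625 days → 16 March 2017.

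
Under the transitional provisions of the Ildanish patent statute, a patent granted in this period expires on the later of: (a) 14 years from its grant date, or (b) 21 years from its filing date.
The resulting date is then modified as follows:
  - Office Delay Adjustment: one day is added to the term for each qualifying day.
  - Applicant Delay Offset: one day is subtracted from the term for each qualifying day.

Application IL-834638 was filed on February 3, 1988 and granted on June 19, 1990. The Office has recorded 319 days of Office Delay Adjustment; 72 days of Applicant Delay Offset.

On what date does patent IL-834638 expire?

2009-10-08

(a) grant + 14 years → 19 June 2004.
(b) filing + 21 years → 3 February 2009.
Later of the two: 3 February 2009.
Office Delay Adjustment: +319 days → 19 December 2009.
Applicant Delay Offset: −72 days → 8 October 2009.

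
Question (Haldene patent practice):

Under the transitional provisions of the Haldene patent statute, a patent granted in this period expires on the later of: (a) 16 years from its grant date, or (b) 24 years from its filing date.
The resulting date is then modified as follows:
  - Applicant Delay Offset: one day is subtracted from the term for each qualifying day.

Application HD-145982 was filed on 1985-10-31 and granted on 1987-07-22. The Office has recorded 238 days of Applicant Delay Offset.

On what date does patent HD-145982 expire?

(a) grant + 16 years → 22 July 2003.
(b) filing + 24 years → 31 October 2009.
Later of the two: 31 October 2009.
Applicant Delay Offset: −238 days → 7 March 2009.

2009-03-07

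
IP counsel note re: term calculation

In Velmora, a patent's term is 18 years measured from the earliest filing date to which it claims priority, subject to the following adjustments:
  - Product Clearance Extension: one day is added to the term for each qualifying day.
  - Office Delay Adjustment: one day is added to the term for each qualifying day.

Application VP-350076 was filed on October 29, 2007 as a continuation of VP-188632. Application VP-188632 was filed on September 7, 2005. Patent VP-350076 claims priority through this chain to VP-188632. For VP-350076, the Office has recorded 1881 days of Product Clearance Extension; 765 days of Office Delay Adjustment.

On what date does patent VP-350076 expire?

Earliest priority filing: 7 September 2005.
Base term: 7 September 2005 + 18 years → 7 September 2023.
Product Clearance Extension: +1881 days → 31 October 2028.
Office Delay Adjustment: +765 days → 5 December 2030.

December 5, 2030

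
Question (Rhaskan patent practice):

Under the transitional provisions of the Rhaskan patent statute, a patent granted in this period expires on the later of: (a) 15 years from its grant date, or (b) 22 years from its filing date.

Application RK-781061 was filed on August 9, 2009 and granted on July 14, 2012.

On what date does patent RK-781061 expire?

(a) grant + 15 years → 14 July 2027.
(b) filing + 22 years → 9 August 2031.
Later of the two: 9 August 2031.

August 9, 2031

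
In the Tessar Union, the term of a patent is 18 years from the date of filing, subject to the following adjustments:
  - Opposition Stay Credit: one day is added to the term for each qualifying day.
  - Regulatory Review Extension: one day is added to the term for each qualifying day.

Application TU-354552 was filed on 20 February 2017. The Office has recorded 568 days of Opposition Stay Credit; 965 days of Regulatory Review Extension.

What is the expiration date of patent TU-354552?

May 3, 2039

Base term: filing date + 18 years → 20 February 2035.
Opposition Stay Credit: +568 days → 10 September 2036.
Regulatory Review Extension: +965 days → 3 May 2039.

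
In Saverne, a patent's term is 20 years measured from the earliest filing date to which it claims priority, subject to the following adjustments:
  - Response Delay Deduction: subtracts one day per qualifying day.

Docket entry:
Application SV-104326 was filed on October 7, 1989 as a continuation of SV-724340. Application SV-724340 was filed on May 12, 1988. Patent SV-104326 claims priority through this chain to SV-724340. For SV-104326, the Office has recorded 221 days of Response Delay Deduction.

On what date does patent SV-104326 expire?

Earliest priority filing: 12 May 1988.
Base term: 12 May 1988 + 20 years → 12 May 2008.
Response Delay Deduction: −221 days → 4 October 2007.

October 4, 2007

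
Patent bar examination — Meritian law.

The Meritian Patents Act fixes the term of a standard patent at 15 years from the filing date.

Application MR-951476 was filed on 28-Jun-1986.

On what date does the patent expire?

Filing date + 15 years → 28 June 2001.

2001-06-28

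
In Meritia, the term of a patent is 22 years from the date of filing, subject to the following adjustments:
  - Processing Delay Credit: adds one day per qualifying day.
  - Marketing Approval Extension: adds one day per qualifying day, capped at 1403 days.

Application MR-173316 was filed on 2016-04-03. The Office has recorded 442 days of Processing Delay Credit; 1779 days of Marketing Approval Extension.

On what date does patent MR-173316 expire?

Base term: filing date + 22 years → 3 April 2038.
Processing Delay Credit: +442 days → 19 June 2039.
Marketing Approval Extension: 1779 days claimed exceeds the 1403-day cap, so +1403 days → 22 April 2043.

2043-04-22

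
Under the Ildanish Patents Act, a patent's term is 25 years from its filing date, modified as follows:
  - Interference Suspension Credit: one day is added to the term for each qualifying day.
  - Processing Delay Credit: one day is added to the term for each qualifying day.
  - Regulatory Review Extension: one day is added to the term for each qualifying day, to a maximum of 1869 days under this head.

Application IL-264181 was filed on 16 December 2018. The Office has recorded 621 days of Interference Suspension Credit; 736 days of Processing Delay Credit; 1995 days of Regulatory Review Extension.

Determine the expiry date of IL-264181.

Base term: filing date + 25 years → 16 December 2043.
Interference Suspension Credit: +621 days → 28 August 2045.
Processing Delay Credit: +736 days → 3 September 2047.
Regulatory Review Extension: 1995 days claimed exceeds the 1869-day cap, so +1869 days → 15 October 2052.

2052-10-15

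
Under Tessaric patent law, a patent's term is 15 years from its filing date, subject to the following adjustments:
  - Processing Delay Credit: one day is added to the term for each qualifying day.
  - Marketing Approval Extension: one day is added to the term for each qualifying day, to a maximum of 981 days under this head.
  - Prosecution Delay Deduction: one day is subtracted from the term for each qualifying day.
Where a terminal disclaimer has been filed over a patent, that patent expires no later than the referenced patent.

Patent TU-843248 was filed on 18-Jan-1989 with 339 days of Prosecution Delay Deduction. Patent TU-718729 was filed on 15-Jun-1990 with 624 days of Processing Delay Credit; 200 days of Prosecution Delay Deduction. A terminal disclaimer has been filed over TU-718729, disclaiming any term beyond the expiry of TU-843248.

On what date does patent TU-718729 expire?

Natural term of TU-718729:
  Base: filing + 15 years → 15 June 2005.
  Processing Delay Credit: +624 days → 1 March 2007.
  Prosecution Delay Deduction: −200 days → 13 August 2006.
Expiry of referenced patent TU-843248:
  Base: filing + 15 years → 18 January 2004.
  Prosecution Delay Deduction: −339 days → 13 February 2003.
Terminal disclaimer: TU-718729 expires on the earlier of 13 August 2006 and 13 February 2003.

2003-02-13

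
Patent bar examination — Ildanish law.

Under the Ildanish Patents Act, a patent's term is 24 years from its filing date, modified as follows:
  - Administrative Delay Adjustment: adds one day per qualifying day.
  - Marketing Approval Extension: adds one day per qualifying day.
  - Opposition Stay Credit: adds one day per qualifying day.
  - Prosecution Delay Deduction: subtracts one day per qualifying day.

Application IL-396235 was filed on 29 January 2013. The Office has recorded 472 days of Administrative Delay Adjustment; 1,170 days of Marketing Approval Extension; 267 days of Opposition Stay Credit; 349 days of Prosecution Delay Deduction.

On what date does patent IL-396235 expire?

Base term: filing date + 24 years → 29 January 2037.
Administrative Delay Adjustment: +472 days → 16 May 2038.
Marketing Approval Extension: +1170 days → 29 July 2041.
Opposition Stay Credit: +267 days → 22 April 2042.
Prosecution Delay Deduction: −349 days → 8 May 2041.

May 8, 2041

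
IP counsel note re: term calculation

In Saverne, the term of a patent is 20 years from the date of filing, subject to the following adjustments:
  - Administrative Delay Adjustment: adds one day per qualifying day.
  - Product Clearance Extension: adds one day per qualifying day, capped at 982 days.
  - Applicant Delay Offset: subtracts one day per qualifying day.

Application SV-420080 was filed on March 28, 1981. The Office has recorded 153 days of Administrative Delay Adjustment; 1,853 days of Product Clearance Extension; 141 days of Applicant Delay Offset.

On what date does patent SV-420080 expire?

December 17, 2003

Base term: filing date + 20 years → 28 March 2001.
Administrative Delay Adjustment: +153 days → 28 August 2001.
Product Clearance Extension: 1853 days claimed exceeds the 982-day cap, so +982 days → 6 May 2004.
Applicant Delay Offset: −141 days → 17 December 2003.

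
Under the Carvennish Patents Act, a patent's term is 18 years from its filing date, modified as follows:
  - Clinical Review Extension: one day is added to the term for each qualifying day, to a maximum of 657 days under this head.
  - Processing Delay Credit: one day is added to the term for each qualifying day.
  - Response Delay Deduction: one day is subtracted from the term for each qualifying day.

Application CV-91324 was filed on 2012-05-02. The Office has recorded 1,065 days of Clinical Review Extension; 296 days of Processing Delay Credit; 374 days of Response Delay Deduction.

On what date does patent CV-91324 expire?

2031-12-02

Base term: filing date + 18 years → 2 May 2030.
Clinical Review Extension: 1065 days claimed exceeds the 657-day cap, so +657 days → 18 February 2032.
Processing Delay Credit: +296 days → 10 December 2032.
Response Delay Deduction: −374 days → 2 December 2031.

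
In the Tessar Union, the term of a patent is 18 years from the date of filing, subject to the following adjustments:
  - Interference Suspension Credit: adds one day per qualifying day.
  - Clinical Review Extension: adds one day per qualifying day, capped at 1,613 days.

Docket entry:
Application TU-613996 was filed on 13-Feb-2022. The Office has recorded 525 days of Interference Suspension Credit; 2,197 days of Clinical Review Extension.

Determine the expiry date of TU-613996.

December 21, 2045

Base term: filing date + 18 years → 13 February 2040.
Interference Suspension Credit: +525 days → 22 July 2041.
Clinical Review Extension: 2197 days claimed exceeds the 1613-day cap, so +1613 days → 21 December 2045.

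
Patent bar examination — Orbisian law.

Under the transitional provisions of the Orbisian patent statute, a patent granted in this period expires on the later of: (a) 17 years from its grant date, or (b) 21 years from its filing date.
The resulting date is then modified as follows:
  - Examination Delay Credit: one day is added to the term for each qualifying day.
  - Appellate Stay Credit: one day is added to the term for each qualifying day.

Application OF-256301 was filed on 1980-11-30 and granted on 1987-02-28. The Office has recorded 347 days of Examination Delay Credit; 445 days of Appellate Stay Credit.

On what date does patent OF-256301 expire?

(a) grant + 17 years → 28 February 2004.
(b) filing + 21 years → 30 November 2001.
Later of the two: 28 February 2004.
Examination Delay Credit: +347 days → 9 February 2005.
Appellate Stay Credit: +445 days → 30 April 2006.

2006-04-30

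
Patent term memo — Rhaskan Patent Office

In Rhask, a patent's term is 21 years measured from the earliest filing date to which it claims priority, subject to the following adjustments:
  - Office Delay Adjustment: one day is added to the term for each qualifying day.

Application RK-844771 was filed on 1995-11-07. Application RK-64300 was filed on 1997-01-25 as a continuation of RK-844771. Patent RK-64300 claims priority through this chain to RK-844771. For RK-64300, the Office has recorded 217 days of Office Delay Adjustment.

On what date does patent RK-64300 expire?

June 12, 2017

Earliest priority filing: 7 November 1995.
Base term: 7 November 1995 + 21 years → 7 November 2016.
Office Delay Adjustment: +217 days → 12 June 2017.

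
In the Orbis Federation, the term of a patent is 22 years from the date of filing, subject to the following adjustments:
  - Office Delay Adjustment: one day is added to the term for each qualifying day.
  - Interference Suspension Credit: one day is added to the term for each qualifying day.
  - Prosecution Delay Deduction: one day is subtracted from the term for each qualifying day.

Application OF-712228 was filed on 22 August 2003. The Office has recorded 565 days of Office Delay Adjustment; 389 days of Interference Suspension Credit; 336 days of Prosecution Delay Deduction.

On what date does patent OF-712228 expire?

Base term: filing date + 22 years → 22 August 2025.
Office Delay Adjustment: +565 days → 10 March 2027.
Interference Suspension Credit: +389 days → 2 April 2028.
Prosecution Delay Deduction: −336 days → 2 May 2027.

May 2, 2027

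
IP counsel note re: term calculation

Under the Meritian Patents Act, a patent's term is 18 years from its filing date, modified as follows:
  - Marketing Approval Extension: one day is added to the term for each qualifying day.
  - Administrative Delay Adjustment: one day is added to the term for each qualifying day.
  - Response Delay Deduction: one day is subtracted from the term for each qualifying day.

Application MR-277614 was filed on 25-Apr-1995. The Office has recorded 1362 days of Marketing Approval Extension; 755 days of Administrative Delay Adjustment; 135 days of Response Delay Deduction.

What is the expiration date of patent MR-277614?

2018-09-28

Base term: filing date + 18 years → 25 April 2013.
Marketing Approval Extension: +1362 days → 16 January 2017.
Administrative Delay Adjustment: +755 days → 10 February 2019.
Response Delay Deduction: −135 days → 28 September 2018.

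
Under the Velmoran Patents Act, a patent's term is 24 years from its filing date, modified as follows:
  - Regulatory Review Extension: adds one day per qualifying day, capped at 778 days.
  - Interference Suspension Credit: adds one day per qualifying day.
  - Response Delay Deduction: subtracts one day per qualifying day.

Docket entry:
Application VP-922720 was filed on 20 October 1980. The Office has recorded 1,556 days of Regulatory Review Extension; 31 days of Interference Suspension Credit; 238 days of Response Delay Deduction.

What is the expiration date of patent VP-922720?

May 14, 2006

Base term: filing date + 24 years → 20 October 2004.
Regulatory Review Extension: 1556 days claimed exceeds the 778-day cap, so +778 days → 7 December 2006.
Interference Suspension Credit: +31 days → 7 January 2007.
Response Delay Deduction: −238 days → 14 May 2006.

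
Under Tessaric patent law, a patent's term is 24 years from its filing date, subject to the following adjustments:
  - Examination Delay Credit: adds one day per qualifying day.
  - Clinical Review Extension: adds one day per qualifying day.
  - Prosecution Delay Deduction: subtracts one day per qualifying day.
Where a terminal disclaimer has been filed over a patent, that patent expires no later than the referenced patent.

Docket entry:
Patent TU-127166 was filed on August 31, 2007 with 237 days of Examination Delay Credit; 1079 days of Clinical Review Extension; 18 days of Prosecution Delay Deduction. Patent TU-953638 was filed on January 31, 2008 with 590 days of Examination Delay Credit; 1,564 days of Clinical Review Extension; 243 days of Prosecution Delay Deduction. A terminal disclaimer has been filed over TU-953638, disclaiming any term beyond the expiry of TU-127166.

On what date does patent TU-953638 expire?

March 21, 2035

Natural term of TU-953638:
  Base: filing + 24 years → 31 January 2032.
  Examination Delay Credit: +590 days → 12 September 2033.
  Clinical Review Extension: +1564 days → 24 December 2037.
  Prosecution Delay Deduction: −243 days → 25 April 2037.
Expiry of referenced patent TU-127166:
  Base: filing + 24 years → 31 August 2031.
  Examination Delay Credit: +237 days → 24 April 2032.
  Clinical Review Extension: +1079 days → 8 April 2035.
  Prosecution Delay Deduction: −18 days → 21 March 2035.
Terminal disclaimer: TU-953638 expires on the earlier of 25 April 2037 and 21 March 2035.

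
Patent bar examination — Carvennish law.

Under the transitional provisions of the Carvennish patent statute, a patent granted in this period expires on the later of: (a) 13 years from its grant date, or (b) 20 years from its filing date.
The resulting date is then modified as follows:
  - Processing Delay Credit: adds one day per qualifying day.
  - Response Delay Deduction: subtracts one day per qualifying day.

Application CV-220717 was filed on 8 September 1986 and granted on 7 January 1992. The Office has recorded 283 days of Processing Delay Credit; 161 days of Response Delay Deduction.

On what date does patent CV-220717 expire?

January 8, 2007

(a) grant + 13 years → 7 January 2005.
(b) filing + 20 years → 8 September 2006.
Later of the two: 8 September 2006.
Processing Delay Credit: +283 days → 18 June 2007.
Response Delay Deduction: −161 days → 8 January 2007.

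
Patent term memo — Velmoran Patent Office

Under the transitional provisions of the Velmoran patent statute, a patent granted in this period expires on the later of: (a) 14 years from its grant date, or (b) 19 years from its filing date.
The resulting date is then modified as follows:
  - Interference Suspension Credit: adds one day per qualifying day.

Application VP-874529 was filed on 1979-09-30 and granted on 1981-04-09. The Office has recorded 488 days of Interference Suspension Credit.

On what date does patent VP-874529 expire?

2000-01-31

(a) grant + 14 years → 9 April 1995.
(b) filing + 19 years → 30 September 1998.
Later of the two: 30 September 1998.
Interference Suspension Credit: +488 days → 31 January 2000.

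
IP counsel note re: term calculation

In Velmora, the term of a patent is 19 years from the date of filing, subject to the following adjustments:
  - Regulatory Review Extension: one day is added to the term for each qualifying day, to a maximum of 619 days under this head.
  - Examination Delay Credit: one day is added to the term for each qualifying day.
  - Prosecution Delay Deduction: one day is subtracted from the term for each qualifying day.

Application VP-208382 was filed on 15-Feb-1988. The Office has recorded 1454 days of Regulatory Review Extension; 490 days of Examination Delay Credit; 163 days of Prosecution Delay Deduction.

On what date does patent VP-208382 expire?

Base term: filing date + 19 years → 15 February 2007.
Regulatory Review Extension: 1454 days claimed exceeds the 619-day cap, so +619 days → 26 October 2008.
Examination Delay Credit: +490 days → 28 February 2010.
Prosecution Delay Deduction: −163 days → 18 September 2009.

September 18, 2009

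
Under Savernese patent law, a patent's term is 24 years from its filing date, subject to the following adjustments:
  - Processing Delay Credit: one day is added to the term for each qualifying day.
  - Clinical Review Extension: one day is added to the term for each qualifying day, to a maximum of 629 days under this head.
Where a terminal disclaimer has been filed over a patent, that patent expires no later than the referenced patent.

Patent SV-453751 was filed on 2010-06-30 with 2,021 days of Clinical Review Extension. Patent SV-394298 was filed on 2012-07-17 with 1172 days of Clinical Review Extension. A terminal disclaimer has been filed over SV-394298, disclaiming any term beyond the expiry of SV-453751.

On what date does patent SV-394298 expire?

Natural term of SV-394298:
  Base: filing + 24 years → 17 July 2036.
  Clinical Review Extension: 1172 days claimed exceeds the 629-day cap, so +629 days → 7 April 2038.
Expiry of referenced patent SV-453751:
  Base: filing + 24 years → 30 June 2034.
  Clinical Review Extension: 2021 days claimed exceeds the 629-day cap, so +629 days → 20 March 2036.
Terminal disclaimer: SV-394298 expires on the earlier of 7 April 2038 and 20 March 2036.

2036-03-20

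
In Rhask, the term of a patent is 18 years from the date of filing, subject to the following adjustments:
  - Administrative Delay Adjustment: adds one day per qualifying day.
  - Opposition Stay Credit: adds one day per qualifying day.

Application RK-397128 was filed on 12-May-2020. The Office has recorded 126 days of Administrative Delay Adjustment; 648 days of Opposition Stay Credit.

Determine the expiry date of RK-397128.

Base term: filing date + 18 years → 12 May 2038.
Administrative Delay Adjustment: +126 days → 15 September 2038.
Opposition Stay Credit: +648 days → 24 June 2040.

June 24, 2040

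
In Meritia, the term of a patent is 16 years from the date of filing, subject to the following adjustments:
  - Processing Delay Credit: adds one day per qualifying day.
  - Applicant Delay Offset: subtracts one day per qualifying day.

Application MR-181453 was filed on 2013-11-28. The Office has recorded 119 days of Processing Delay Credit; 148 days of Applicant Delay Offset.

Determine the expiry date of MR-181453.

October 30, 2029

Base term: filing date + 16 years → 28 November 2029.
Processing Delay Credit: +119 days → 27 March 2030.
Applicant Delay Offset: −148 days → 30 October 2029.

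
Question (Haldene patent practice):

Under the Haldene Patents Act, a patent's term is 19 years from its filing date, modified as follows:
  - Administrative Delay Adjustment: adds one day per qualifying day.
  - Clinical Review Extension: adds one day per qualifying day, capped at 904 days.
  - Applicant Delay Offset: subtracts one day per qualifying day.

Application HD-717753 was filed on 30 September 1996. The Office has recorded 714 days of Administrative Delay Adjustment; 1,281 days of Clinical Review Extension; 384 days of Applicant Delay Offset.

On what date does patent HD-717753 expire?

2019-02-15

Base term: filing date + 19 years → 30 September 2015.
Administrative Delay Adjustment: +714 days → 13 September 2017.
Clinical Review Extension: 1281 days claimed exceeds the 904-day cap, so +904 days → 5 March 2020.
Applicant Delay Offset: −384 days → 15 February 2019.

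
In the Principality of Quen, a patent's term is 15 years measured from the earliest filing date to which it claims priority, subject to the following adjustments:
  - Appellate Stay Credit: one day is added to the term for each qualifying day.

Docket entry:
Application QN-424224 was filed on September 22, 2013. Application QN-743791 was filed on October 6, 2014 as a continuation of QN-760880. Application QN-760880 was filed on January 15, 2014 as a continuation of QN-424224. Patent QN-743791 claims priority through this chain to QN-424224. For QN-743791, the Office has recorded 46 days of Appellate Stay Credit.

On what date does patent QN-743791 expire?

Earliest priority filing: 22 September 2013.
Base term: 22 September 2013 + 15 years → 22 September 2028.
Appellate Stay Credit: +46 days → 7 November 2028.

2028-11-07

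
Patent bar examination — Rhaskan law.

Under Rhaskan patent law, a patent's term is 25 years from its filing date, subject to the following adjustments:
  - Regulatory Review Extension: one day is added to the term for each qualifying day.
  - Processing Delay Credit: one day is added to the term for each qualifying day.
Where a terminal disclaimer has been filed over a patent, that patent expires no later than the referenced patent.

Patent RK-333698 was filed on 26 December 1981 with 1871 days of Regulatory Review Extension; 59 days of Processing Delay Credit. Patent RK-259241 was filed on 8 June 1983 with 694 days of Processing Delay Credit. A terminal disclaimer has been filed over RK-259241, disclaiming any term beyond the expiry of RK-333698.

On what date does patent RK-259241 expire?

Natural term of RK-259241:
  Base: filing + 25 years → 8 June 2008.
  Processing Delay Credit: +694 days → 3 May 2010.
Expiry of referenced patent RK-333698:
  Base: filing + 25 years → 26 December 2006.
  Regulatory Review Extension: +1871 days → 9 February 2012.
  Processing Delay Credit: +59 days → 8 April 2012.
Terminal disclaimer: RK-259241 expires on the earlier of 3 May 2010 and 8 April 2012.

May 3, 2010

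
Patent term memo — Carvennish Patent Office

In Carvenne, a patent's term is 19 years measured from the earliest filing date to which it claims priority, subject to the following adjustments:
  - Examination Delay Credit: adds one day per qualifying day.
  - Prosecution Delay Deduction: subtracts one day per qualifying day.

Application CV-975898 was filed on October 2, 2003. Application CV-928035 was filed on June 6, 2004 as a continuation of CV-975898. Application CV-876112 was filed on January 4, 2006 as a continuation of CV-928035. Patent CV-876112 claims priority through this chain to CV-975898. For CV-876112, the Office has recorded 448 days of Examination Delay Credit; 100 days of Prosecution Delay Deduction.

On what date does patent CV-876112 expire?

2023-09-15

Earliest priority filing: 2 October 2003.
Base term: 2 October 2003 + 19 years → 2 October 2022.
Examination Delay Credit: +448 days → 24 December 2023.
Prosecution Delay Deduction: −100 days → 15 September 2023.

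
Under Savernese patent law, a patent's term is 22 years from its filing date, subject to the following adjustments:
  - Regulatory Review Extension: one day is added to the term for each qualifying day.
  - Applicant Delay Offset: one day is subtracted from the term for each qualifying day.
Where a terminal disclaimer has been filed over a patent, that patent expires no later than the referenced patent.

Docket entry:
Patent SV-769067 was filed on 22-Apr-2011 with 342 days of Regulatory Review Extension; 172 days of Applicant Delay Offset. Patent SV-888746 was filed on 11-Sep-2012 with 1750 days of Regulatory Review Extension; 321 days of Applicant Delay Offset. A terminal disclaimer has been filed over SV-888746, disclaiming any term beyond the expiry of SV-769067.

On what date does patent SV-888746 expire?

Natural term of SV-888746:
  Base: filing + 22 years → 11 September 2034.
  Regulatory Review Extension: +1750 days → 27 June 2039.
  Applicant Delay Offset: −321 days → 10 August 2038.
Expiry of referenced patent SV-769067:
  Base: filing + 22 years → 22 April 2033.
  Regulatory Review Extension: +342 days → 30 March 2034.
  Applicant Delay Offset: −172 days → 9 October 2033.
Terminal disclaimer: SV-888746 expires on the earlier of 10 August 2038 and 9 October 2033.

October 9, 2033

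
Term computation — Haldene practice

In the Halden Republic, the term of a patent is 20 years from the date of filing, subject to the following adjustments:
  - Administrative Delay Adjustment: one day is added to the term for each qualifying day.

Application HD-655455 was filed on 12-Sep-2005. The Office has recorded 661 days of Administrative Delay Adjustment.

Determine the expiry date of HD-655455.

2027-07-05

Base term: filing date + 20 years → 12 September 2025.
Administrative Delay Adjustment: +661 days → 5 July 2027.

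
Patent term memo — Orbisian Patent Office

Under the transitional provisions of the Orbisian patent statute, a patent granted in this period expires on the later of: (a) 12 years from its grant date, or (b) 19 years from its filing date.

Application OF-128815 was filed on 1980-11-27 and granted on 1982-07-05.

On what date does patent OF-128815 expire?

(a) grant + 12 years → 5 July 1994.
(b) filing + 19 years → 27 November 1999.
Later of the two: 27 November 1999.

1999-11-27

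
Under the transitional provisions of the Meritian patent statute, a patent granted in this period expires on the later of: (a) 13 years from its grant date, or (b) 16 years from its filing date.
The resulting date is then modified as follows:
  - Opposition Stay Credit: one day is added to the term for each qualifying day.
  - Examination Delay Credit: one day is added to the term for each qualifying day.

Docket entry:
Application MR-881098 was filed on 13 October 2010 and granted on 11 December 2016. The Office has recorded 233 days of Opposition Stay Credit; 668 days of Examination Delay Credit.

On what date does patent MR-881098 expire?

(a) grant + 13 years → 11 December 2029.
(b) filing + 16 years → 13 October 2026.
Later of the two: 11 December 2029.
Opposition Stay Credit: +233 days → 1 August 2030.
Examination Delay Credit: +668 days → 30 May 2032.

May 30, 2032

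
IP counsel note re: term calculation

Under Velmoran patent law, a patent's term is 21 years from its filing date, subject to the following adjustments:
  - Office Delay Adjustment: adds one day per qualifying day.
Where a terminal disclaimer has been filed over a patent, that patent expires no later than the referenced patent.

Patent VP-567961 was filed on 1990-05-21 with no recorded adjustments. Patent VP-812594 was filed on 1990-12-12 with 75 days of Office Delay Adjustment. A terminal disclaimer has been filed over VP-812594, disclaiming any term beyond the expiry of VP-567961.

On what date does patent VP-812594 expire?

2011-05-21

Natural term of VP-812594:
  Base: filing + 21 years → 12 December 2011.
  Office Delay Adjustment: +75 days → 25 February 2012.
Expiry of referenced patent VP-567961:
  Base: filing + 21 years → 21 May 2011.
Terminal disclaimer: VP-812594 expires on the earlier of 25 February 2012 and 21 May 2011.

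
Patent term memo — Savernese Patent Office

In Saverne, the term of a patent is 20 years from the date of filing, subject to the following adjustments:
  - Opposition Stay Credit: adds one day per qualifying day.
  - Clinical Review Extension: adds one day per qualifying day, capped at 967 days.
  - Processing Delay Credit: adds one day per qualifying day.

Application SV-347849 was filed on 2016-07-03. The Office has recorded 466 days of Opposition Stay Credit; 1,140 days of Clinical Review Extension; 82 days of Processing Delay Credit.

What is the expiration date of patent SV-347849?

Base term: filing date + 20 years → 3 July 2036.
Opposition Stay Credit: +466 days → 12 October 2037.
Clinical Review Extension: 1140 days claimed exceeds the 967-day cap, so +967 days → 5 June 2040.
Processing Delay Credit: +82 days → 26 August 2040.

August 26, 2040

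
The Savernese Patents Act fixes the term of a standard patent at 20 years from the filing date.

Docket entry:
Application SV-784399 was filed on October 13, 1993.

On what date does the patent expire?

Filing date + 20 years → 13 October 2013.

2013-10-13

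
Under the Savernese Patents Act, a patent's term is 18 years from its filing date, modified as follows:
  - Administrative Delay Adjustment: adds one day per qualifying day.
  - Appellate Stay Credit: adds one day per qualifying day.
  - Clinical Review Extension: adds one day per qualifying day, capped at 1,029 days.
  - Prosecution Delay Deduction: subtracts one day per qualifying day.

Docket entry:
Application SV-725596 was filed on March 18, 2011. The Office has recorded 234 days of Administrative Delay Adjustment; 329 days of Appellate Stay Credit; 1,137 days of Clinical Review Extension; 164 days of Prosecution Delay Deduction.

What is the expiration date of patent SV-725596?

2033-02-13

Base term: filing date + 18 years → 18 March 2029.
Administrative Delay Adjustment: +234 days → 7 November 2029.
Appellate Stay Credit: +329 days → 2 October 2030.
Clinical Review Extension: 1137 days claimed exceeds the 1029-day cap, so +1029 days → 27 July 2033.
Prosecution Delay Deduction: −164 days → 13 February 2033.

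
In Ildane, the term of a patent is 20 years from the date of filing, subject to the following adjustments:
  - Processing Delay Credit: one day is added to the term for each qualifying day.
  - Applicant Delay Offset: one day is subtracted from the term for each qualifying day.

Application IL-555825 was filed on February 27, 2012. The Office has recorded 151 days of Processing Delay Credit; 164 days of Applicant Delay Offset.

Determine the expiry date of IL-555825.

2032-02-14

Base term: filing date + 20 years → 27 February 2032.
Processing Delay Credit: +151 days → 27 July 2032.
Applicant Delay Offset: −164 days → 14 February 2032.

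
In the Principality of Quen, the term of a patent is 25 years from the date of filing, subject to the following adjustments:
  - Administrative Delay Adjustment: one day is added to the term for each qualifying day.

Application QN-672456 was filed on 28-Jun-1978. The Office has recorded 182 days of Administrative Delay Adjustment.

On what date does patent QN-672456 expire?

2003-12-27

Base term: filing date + 25 years → 28 June 2003.
Administrative Delay Adjustment: +182 days → 27 December 2003.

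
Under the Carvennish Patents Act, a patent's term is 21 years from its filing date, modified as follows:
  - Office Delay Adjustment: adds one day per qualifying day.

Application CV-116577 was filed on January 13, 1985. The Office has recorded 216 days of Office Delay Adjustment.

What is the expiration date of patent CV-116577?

Base term: filing date + 21 years → 13 January 2006.
Office Delay Adjustment: +216 days → 17 August 2006.

2006-08-17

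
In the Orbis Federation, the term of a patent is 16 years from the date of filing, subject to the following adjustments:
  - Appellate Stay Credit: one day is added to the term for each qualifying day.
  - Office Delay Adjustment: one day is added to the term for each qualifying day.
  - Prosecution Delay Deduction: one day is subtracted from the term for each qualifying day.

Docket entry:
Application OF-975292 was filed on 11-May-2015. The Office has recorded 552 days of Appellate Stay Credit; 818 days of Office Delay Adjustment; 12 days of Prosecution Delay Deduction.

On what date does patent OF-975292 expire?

2035-01-28

Base term: filing date + 16 years → 11 May 2031.
Appellate Stay Credit: +552 days → 13 November 2032.
Office Delay Adjustment: +818 days → 9 February 2035.
Prosecution Delay Deduction: −12 days → 28 January 2035.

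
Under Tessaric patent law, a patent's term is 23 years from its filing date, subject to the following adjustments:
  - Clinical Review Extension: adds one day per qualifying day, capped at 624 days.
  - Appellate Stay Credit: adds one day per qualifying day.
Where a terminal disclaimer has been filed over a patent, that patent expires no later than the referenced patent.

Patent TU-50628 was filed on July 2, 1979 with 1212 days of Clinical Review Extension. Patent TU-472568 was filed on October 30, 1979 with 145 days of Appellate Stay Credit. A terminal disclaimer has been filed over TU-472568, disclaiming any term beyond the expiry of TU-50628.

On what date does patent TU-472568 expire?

Natural term of TU-472568:
  Base: filing + 23 years → 30 October 2002.
  Appellate Stay Credit: +145 days → 24 March 2003.
Expiry of referenced patent TU-50628:
  Base: filing + 23 years → 2 July 2002.
  Clinical Review Extension: 1212 days claimed exceeds the 624-day cap, so +624 days → 17 March 2004.
Terminal disclaimer: TU-472568 expires on the earlier of 24 March 2003 and 17 March 2004.

2003-03-24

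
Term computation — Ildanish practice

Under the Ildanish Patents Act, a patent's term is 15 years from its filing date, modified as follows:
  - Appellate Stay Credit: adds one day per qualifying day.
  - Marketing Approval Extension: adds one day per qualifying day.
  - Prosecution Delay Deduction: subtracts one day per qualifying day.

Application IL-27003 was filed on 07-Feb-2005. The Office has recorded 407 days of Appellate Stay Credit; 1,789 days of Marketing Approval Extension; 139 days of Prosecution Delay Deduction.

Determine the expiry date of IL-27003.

Base term: filing date + 15 years → 7 February 2020.
Appellate Stay Credit: +407 days → 20 March 2021.
Marketing Approval Extension: +1789 days → 11 February 2026.
Prosecution Delay Deduction: −139 days → 25 September 2025.

2025-09-25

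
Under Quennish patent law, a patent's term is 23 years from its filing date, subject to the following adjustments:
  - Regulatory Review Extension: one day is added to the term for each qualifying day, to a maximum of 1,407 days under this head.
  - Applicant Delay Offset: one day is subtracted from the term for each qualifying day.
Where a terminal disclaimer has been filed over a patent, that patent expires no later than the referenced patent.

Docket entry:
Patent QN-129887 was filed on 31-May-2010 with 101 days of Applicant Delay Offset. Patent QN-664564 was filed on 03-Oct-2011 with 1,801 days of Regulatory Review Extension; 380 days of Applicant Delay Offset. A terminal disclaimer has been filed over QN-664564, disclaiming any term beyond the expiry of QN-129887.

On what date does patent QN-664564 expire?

Natural term of QN-664564:
  Base: filing + 23 years → 3 October 2034.
  Regulatory Review Extension: 1801 days claimed exceeds the 1407-day cap, so +1407 days → 10 August 2038.
  Applicant Delay Offset: −380 days → 26 July 2037.
Expiry of referenced patent QN-129887:
  Base: filing + 23 years → 31 May 2033.
  Applicant Delay Offset: −101 days → 19 February 2033.
Terminal disclaimer: QN-664564 expires on the earlier of 26 July 2037 and 19 February 2033.

2033-02-19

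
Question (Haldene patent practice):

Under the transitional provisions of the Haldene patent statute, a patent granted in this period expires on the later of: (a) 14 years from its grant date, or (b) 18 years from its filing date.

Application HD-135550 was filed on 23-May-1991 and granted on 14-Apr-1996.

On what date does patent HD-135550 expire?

(a) grant + 14 years → 14 April 2010.
(b) filing + 18 years → 23 May 2009.
Later of the two: 14 April 2010.

2010-04-14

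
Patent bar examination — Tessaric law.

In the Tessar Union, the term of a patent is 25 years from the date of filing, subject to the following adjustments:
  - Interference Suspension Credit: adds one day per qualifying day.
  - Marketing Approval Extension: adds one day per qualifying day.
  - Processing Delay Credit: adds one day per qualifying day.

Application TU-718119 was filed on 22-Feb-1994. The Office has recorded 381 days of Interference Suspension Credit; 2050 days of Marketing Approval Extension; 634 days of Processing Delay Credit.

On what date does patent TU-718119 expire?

July 15, 2027

Base term: filing date + 25 years → 22 February 2019.
Interference Suspension Credit: +381 days → 9 March 2020.
Marketing Approval Extension: +2050 days → 19 October 2025.
Processing Delay Credit: +634 days → 15 July 2027.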